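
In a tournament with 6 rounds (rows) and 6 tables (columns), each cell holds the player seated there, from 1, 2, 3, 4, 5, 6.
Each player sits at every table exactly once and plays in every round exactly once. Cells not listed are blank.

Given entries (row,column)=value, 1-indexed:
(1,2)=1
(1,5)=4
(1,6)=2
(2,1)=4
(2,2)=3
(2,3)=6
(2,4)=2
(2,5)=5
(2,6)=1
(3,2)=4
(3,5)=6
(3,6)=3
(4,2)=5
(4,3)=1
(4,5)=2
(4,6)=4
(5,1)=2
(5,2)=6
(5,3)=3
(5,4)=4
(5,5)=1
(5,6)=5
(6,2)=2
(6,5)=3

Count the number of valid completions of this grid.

Round 1, table 1: eliminating its round and table leaves {3, 5, 6}.
Round 1, table 3: eliminating its round and table leaves {5}.
Round 1, table 4: eliminating its round and table leaves {3, 5, 6}.
Round 3, table 1: eliminating its round and table leaves {1, 5}.
Round 3, table 3: eliminating its round and table leaves {2, 5}.
Round 3, table 4: eliminating its round and table leaves {1, 5}.
Round 4, table 1: eliminating its round and table leaves {3, 6}.
Round 4, table 4: eliminating its round and table leaves {3, 6}.
Round 6, table 1: eliminating its round and table leaves {1, 5, 6}.
Round 6, table 3: eliminating its round and table leaves {4, 5}.
Round 6, table 4: eliminating its round and table leaves {1, 5, 6}.
Round 6, table 6: eliminating its round and table leaves {6}.
Enumerating the assignments across these blanks that avoid any round or table repeat gives 4 completions.

4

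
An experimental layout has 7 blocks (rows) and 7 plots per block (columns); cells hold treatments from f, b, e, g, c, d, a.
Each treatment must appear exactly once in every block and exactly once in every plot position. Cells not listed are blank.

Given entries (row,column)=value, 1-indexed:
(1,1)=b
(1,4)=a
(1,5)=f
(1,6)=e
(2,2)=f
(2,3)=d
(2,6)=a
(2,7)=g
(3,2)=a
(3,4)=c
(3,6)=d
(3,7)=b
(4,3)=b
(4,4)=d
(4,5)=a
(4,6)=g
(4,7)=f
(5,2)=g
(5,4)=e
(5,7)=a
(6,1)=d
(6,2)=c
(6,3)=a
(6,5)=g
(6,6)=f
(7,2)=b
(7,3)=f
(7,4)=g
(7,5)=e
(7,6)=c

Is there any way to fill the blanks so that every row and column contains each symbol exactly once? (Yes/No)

No

Block 3, plot 5: block 3 together with plot 5 already contain {f, b, e, g, c, d, a} — every symbol — so nothing can go there. The grid has no valid completion.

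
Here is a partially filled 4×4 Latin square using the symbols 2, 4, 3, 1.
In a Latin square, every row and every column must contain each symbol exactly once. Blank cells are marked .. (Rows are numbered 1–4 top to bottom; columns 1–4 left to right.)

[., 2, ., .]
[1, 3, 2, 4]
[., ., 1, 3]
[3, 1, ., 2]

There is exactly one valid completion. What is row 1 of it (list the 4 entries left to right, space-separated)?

4 2 3 1

Row 1, column 1: row 1 has {2} and column 1 has {3, 1}, leaving only 4.
Row 1, column 3: row 1 has {2, 4} and column 3 has {2, 1}, leaving only 3.
Row 1, column 4: row 1 has {2, 4, 3} and column 4 has {2, 4, 3}, leaving only 1.
So row 1 reads: 4 2 3 1.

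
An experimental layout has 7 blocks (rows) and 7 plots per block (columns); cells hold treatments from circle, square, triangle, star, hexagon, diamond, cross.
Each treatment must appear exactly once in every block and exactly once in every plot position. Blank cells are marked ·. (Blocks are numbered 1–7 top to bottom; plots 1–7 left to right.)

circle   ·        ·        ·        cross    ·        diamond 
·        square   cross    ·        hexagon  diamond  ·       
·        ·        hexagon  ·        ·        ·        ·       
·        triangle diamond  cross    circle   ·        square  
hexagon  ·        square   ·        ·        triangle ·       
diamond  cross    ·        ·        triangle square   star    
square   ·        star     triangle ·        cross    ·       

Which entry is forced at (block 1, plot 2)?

Block 1, plot 3: block 1 has {circle, diamond, cross} and plot 3 has {square, star, hexagon, diamond, cross}, leaving only triangle.
Block 4, plot 1: block 4 has {circle, square, triangle, diamond, cross} and plot 1 has {circle, square, hexagon, diamond}, leaving only star.
Block 2, plot 1: block 2 has {square, hexagon, diamond, cross} and plot 1 has {circle, square, star, hexagon, diamond}, leaving only triangle.
Block 2, plot 7: block 2 has {square, triangle, hexagon, diamond, cross} and plot 7 has {square, star, diamond}, leaving only circle.
Block 2, plot 4: block 2 has {circle, square, triangle, hexagon, diamond, cross} and plot 4 has {triangle, cross}, leaving only star.
Block 3, plot 1: block 3 has {hexagon} and plot 1 has {circle, square, triangle, star, hexagon, diamond}, leaving only cross.
Block 3, plot 7: block 3 has {hexagon, cross} and plot 7 has {circle, square, star, diamond}, leaving only triangle.
Block 4, plot 6: block 4 has {circle, square, triangle, star, diamond, cross} and plot 6 has {square, triangle, diamond, cross}, leaving only hexagon.
Block 1, plot 6: block 1 has {circle, triangle, diamond, cross} and plot 6 has {square, triangle, hexagon, diamond, cross}, leaving only star.
Block 1 already has {circle, triangle, star, diamond, cross} and plot 2 already has {square, triangle, cross}, so block 1, plot 2 must be hexagon.

hexagon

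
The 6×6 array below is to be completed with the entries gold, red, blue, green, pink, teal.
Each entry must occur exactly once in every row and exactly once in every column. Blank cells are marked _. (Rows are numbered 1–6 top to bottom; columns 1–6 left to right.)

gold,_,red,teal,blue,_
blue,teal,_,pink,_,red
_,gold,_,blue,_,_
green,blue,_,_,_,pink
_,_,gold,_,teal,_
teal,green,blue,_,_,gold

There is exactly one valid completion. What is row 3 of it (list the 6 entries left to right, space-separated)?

red gold pink blue green teal

Row 1, column 2: row 1 has {gold, red, blue, teal} and column 2 has {gold, blue, green, teal}, leaving only pink.
Row 1, column 6: row 1 has {gold, red, blue, pink, teal} and column 6 has {gold, red, pink}, leaving only green.
Row 3, column 6: row 3 has {gold, blue} and column 6 has {gold, red, green, pink}, leaving only teal.
Row 2, column 3: row 2 has {red, blue, pink, teal} and column 3 has {gold, red, blue}, leaving only green.
Row 3, column 3: row 3 has {gold, blue, teal} and column 3 has {gold, red, blue, green}, leaving only pink.
Row 3, column 1: row 3 has {gold, blue, pink, teal} and column 1 has {gold, blue, green, teal}, leaving only red.
Row 3, column 5: row 3 has {gold, red, blue, pink, teal} and column 5 has {blue, teal}, leaving only green.
So row 3 reads: red gold pink blue green teal.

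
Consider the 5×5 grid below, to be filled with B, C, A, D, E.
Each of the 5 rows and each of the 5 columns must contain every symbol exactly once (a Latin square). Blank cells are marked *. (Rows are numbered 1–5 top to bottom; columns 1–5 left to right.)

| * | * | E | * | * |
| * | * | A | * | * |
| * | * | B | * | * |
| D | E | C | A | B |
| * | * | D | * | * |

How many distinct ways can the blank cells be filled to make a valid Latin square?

56

Row 1, column 1: eliminating its row and column leaves {B, C, A}.
Row 1, column 2: eliminating its row and column leaves {B, C, A, D}.
Row 1, column 4: eliminating its row and column leaves {B, C, D}.
Row 1, column 5: eliminating its row and column leaves {C, A, D}.
Row 2, column 1: eliminating its row and column leaves {B, C, E}.
Row 2, column 2: eliminating its row and column leaves {B, C, D}.
Row 2, column 4: eliminating its row and column leaves {B, C, D, E}.
Row 2, column 5: eliminating its row and column leaves {C, D, E}.
Row 3, column 1: eliminating its row and column leaves {C, A, E}.
Row 3, column 2: eliminating its row and column leaves {C, A, D}.
Row 3, column 4: eliminating its row and column leaves {C, D, E}.
Row 3, column 5: eliminating its row and column leaves {C, A, D, E}.
Row 5, column 1: eliminating its row and column leaves {B, C, A, E}.
Row 5, column 2: eliminating its row and column leaves {B, C, A}.
Row 5, column 4: eliminating its row and column leaves {B, C, E}.
Row 5, column 5: eliminating its row and column leaves {C, A, E}.
Enumerating the assignments across these blanks that avoid any row or column repeat gives 56 completions.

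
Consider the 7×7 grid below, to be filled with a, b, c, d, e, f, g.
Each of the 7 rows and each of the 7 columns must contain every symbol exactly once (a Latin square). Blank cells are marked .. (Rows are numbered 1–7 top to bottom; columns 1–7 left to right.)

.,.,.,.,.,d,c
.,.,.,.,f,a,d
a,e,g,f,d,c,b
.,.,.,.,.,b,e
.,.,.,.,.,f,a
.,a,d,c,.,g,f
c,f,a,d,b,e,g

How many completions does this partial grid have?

16

Row 1, column 1: eliminating its row and column leaves {b, e, f, g}.
Row 1, column 2: eliminating its row and column leaves {b, g}.
Row 1, column 3: eliminating its row and column leaves {b, e, f}.
Row 1, column 4: eliminating its row and column leaves {a, b, e, g}.
Row 1, column 5: eliminating its row and column leaves {a, e, g}.
Row 2, column 1: eliminating its row and column leaves {b, e, g}.
Row 2, column 2: eliminating its row and column leaves {b, c, g}.
Row 2, column 3: eliminating its row and column leaves {b, c, e}.
Row 2, column 4: eliminating its row and column leaves {b, e, g}.
Row 4, column 1: eliminating its row and column leaves {d, f, g}.
Row 4, column 2: eliminating its row and column leaves {c, d, g}.
Row 4, column 3: eliminating its row and column leaves {c, f}.
Row 4, column 4: eliminating its row and column leaves {a, g}.
Row 4, column 5: eliminating its row and column leaves {a, c, g}.
Row 5, column 1: eliminating its row and column leaves {b, d, e, g}.
Row 5, column 2: eliminating its row and column leaves {b, c, d, g}.
Row 5, column 3: eliminating its row and column leaves {b, c, e}.
Row 5, column 4: eliminating its row and column leaves {b, e, g}.
Row 5, column 5: eliminating its row and column leaves {c, e, g}.
Row 6, column 1: eliminating its row and column leaves {b, e}.
Row 6, column 5: eliminating its row and column leaves {e}.
Enumerating the assignments across these blanks that avoid any row or column repeat gives 16 completions.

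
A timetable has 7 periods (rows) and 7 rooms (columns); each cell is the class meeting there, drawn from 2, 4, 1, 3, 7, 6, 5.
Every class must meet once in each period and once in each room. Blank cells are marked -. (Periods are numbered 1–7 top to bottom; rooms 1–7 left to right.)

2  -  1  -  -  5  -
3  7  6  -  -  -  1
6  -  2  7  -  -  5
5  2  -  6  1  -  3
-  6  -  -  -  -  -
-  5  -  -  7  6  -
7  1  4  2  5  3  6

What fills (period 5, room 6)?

Period 4, room 3: period 4 has {2, 1, 3, 6, 5} and room 3 has {2, 4, 1, 6}, leaving only 7.
Period 4, room 6: period 4 has {2, 1, 3, 7, 6, 5} and room 6 has {3, 6, 5}, leaving only 4.
Period 2, room 6: period 2 has {1, 3, 7, 6} and room 6 has {4, 3, 6, 5}, leaving only 2.
Period 2, room 5: period 2 has {2, 1, 3, 7, 6} and room 5 has {1, 7, 5}, leaving only 4.
Period 2, room 4: period 2 has {2, 4, 1, 3, 7, 6} and room 4 has {2, 7, 6}, leaving only 5.
Period 3, room 5: period 3 has {2, 7, 6, 5} and room 5 has {4, 1, 7, 5}, leaving only 3.
Period 1, room 5: period 1 has {2, 1, 5} and room 5 has {4, 1, 3, 7, 5}, leaving only 6.
Period 3, room 2: period 3 has {2, 3, 7, 6, 5} and room 2 has {2, 1, 7, 6, 5}, leaving only 4.
Period 1, room 2: period 1 has {2, 1, 6, 5} and room 2 has {2, 4, 1, 7, 6, 5}, leaving only 3.
Period 1, room 4: period 1 has {2, 1, 3, 6, 5} and room 4 has {2, 7, 6, 5}, leaving only 4.
Period 1, room 7: period 1 has {2, 4, 1, 3, 6, 5} and room 7 has {1, 3, 6, 5}, leaving only 7.
Period 3, room 6: period 3 has {2, 4, 3, 7, 6, 5} and room 6 has {2, 4, 3, 6, 5}, leaving only 1.
Period 5 already has {6} and room 6 already has {2, 4, 1, 3, 6, 5}, so period 5, room 6 must be 7.

7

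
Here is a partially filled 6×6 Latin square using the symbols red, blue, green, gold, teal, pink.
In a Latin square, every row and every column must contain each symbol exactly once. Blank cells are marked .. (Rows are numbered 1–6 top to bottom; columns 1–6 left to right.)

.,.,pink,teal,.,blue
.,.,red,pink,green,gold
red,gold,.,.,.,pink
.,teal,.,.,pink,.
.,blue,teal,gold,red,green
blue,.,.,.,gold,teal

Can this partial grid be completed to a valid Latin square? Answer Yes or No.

No

Row 1, column 5: row 1 together with column 5 already contain {red, blue, green, gold, teal, pink} — every symbol — so nothing can go there. The grid has no valid completion.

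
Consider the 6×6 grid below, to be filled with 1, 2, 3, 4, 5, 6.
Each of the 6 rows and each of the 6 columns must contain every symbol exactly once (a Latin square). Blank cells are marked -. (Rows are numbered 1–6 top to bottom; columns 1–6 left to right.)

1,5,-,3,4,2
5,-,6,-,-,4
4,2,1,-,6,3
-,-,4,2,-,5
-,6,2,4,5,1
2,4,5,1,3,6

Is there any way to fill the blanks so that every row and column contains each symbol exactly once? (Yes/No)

No

Row 1, column 3: row 1 together with column 3 already contain {1, 2, 3, 4, 5, 6} — every symbol — so nothing can go there. The grid has no valid completion.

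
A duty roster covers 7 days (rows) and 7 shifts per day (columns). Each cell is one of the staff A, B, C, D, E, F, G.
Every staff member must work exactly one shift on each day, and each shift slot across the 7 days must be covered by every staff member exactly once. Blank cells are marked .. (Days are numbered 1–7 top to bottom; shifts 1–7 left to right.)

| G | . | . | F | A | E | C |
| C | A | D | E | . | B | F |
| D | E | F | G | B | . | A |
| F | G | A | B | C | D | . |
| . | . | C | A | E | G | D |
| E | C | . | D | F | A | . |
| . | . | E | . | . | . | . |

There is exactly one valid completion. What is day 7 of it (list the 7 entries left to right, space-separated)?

A B E C D F G

Day 7, shift 4: day 7 has {E} and shift 4 has {A, B, D, E, F, G}, leaving only C.
Day 7, shift 6: day 7 has {C, E} and shift 6 has {A, B, D, E, G}, leaving only F.
Day 1, shift 3: day 1 has {A, C, E, F, G} and shift 3 has {A, C, D, E, F}, leaving only B.
Day 1, shift 2: day 1 has {A, B, C, E, F, G} and shift 2 has {A, C, E, G}, leaving only D.
Day 7, shift 2: day 7 has {C, E, F} and shift 2 has {A, C, D, E, G}, leaving only B.
Day 7, shift 1: day 7 has {B, C, E, F} and shift 1 has {C, D, E, F, G}, leaving only A.
Day 7, shift 7: day 7 has {A, B, C, E, F} and shift 7 has {A, C, D, F}, leaving only G.
Day 7, shift 5: day 7 has {A, B, C, E, F, G} and shift 5 has {A, B, C, E, F}, leaving only D.
So day 7 reads: A B E C D F G.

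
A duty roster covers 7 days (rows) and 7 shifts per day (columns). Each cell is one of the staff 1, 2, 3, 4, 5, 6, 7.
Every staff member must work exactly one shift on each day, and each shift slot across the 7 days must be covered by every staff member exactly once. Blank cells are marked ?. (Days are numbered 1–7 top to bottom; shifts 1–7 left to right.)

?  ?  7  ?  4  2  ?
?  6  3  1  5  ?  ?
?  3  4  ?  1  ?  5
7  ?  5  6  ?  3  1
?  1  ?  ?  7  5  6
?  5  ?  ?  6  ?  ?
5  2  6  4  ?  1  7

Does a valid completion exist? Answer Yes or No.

No

Day 1, shift 2: day 1 together with shift 2 already contain {1, 2, 3, 4, 5, 6, 7} — every symbol — so nothing can go there. The grid has no valid completion.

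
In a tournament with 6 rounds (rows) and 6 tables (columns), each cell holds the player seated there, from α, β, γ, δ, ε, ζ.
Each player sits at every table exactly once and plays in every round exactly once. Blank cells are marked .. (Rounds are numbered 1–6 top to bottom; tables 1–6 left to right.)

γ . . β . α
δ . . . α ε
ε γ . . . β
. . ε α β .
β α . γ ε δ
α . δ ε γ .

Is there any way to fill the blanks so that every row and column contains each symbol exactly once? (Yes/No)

Round 1, table 3: round 1 has {α, β, γ} and table 3 has {δ, ε}, so it must be ζ.
Now round 5, table 3: round 5 together with table 3 already contain {α, β, γ, δ, ε, ζ} — every symbol — so nothing can go there. The grid has no valid completion.

No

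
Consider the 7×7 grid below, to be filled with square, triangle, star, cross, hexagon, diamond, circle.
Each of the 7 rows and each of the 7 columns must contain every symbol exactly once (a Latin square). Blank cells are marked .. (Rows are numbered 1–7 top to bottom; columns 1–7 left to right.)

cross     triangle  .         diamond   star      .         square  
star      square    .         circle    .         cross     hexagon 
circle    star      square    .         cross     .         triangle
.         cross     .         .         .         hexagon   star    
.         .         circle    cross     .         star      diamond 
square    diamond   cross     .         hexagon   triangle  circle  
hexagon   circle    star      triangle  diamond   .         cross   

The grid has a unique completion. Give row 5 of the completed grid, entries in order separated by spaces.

triangle hexagon circle cross square star diamond

Row 5, column 1: row 5 has {star, cross, diamond, circle} and column 1 has {square, star, cross, hexagon, circle}, leaving only triangle.
Row 5, column 2: row 5 has {triangle, star, cross, diamond, circle} and column 2 has {square, triangle, star, cross, diamond, circle}, leaving only hexagon.
Row 5, column 5: row 5 has {triangle, star, cross, hexagon, diamond, circle} and column 5 has {star, cross, hexagon, diamond}, leaving only square.
So row 5 reads: triangle hexagon circle cross square star diamond.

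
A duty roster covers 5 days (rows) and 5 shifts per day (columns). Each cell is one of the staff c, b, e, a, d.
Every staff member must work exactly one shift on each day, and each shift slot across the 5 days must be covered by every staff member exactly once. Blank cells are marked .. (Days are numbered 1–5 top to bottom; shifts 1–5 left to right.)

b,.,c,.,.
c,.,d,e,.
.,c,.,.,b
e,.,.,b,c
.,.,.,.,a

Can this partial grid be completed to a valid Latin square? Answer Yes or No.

No

Day 2, shift 5: day 2 together with shift 5 already contain {c, b, e, a, d} — every symbol — so nothing can go there. The grid has no valid completion.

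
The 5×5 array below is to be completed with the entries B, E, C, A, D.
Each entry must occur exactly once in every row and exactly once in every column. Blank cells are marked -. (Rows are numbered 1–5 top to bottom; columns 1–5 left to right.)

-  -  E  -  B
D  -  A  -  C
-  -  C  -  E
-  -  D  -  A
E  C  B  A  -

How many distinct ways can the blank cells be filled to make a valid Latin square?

Row 1, column 1: eliminating its row and column leaves {C, A}.
Row 1, column 2: eliminating its row and column leaves {A, D}.
Row 1, column 4: eliminating its row and column leaves {C, D}.
Row 2, column 2: eliminating its row and column leaves {B, E}.
Row 2, column 4: eliminating its row and column leaves {B, E}.
Row 3, column 1: eliminating its row and column leaves {B, A}.
Row 3, column 2: eliminating its row and column leaves {B, A, D}.
Row 3, column 4: eliminating its row and column leaves {B, D}.
Row 4, column 1: eliminating its row and column leaves {B, C}.
Row 4, column 2: eliminating its row and column leaves {B, E}.
Row 4, column 4: eliminating its row and column leaves {B, E, C}.
Row 5, column 5: eliminating its row and column leaves {D}.
Enumerating the assignments across these blanks that avoid any row or column repeat gives 3 completions.

3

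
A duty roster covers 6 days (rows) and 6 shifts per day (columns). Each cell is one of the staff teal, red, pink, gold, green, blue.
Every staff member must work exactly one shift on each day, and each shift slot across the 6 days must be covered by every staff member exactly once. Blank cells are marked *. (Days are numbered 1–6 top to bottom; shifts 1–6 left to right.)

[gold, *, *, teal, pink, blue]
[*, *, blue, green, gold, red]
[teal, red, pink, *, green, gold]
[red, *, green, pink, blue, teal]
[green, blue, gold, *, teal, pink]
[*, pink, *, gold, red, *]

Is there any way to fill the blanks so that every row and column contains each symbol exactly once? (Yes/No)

No day or shift among the givens repeats a symbol, and propagating forced cells runs into no contradiction.
One valid completion exists (for instance, gold green red teal pink blue / pink teal blue green gold red / teal red pink blue green gold / red gold green pink blue teal / green blue gold red teal pink / blue pink teal gold red green).

Yes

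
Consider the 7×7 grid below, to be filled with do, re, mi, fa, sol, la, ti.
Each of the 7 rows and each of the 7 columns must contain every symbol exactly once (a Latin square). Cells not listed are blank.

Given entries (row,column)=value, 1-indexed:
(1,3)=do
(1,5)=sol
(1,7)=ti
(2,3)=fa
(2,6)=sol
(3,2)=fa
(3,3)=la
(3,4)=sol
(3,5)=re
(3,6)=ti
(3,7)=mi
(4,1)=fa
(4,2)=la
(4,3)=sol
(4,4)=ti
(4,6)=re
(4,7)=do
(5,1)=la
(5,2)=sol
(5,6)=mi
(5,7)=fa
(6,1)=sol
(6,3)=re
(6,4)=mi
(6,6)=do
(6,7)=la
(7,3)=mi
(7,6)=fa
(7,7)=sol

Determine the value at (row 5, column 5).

Row 1, column 6: row 1 has {do, sol, ti} and column 6 has {do, re, mi, fa, sol, ti}, leaving only la.
Row 2, column 7: row 2 has {fa, sol} and column 7 has {do, mi, fa, sol, la, ti}, leaving only re.
Row 3, column 1: row 3 has {re, mi, fa, sol, la, ti} and column 1 has {fa, sol, la}, leaving only do.
Row 4, column 5: row 4 has {do, re, fa, sol, la, ti} and column 5 has {re, sol}, leaving only mi.
Row 5, column 3: row 5 has {mi, fa, sol, la} and column 3 has {do, re, mi, fa, sol, la}, leaving only ti.
Row 5 already has {mi, fa, sol, la, ti} and column 5 already has {re, mi, sol}, so row 5, column 5 must be do.

do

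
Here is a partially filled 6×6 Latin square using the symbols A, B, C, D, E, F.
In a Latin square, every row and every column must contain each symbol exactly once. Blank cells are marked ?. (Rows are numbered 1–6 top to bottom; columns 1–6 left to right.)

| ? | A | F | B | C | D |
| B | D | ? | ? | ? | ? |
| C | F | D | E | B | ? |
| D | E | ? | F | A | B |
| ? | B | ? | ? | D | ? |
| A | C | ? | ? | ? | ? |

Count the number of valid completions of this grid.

Row 1, column 1: eliminating its row and column leaves {E}.
Row 2, column 3: eliminating its row and column leaves {A, C, E}.
Row 2, column 4: eliminating its row and column leaves {A, C}.
Row 2, column 5: eliminating its row and column leaves {E, F}.
Row 2, column 6: eliminating its row and column leaves {A, C, E, F}.
Row 3, column 6: eliminating its row and column leaves {A}.
Row 4, column 3: eliminating its row and column leaves {C}.
Row 5, column 1: eliminating its row and column leaves {E, F}.
Row 5, column 3: eliminating its row and column leaves {A, C, E}.
Row 5, column 4: eliminating its row and column leaves {A, C}.
Row 5, column 6: eliminating its row and column leaves {A, C, E, F}.
Row 6, column 3: eliminating its row and column leaves {B, E}.
Row 6, column 4: eliminating its row and column leaves {D}.
Row 6, column 5: eliminating its row and column leaves {E, F}.
Row 6, column 6: eliminating its row and column leaves {E, F}.
Enumerating the assignments across these blanks that avoid any row or column repeat gives 3 completions.

3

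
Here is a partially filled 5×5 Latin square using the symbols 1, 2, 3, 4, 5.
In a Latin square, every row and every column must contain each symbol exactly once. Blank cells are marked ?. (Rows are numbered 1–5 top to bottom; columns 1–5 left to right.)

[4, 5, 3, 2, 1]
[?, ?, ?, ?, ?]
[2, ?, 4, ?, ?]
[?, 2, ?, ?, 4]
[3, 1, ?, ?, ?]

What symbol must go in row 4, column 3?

Row 3, column 2: row 3 has {2, 4} and column 2 has {1, 2, 5}, leaving only 3.
Row 2, column 2: row 2 has {} and column 2 has {1, 2, 3, 5}, leaving only 4.
Row 3, column 5: row 3 has {2, 3, 4} and column 5 has {1, 4}, leaving only 5.
Row 3, column 4: row 3 has {2, 3, 4, 5} and column 4 has {2}, leaving only 1.
Row 5, column 5: row 5 has {1, 3} and column 5 has {1, 4, 5}, leaving only 2.
Row 2, column 5: row 2 has {4} and column 5 has {1, 2, 4, 5}, leaving only 3.
Row 2, column 4: row 2 has {3, 4} and column 4 has {1, 2}, leaving only 5.
Row 2, column 1: row 2 has {3, 4, 5} and column 1 has {2, 3, 4}, leaving only 1.
Row 2, column 3: row 2 has {1, 3, 4, 5} and column 3 has {3, 4}, leaving only 2.
Row 4, column 1: row 4 has {2, 4} and column 1 has {1, 2, 3, 4}, leaving only 5.
Row 4 already has {2, 4, 5} and column 3 already has {2, 3, 4}, so row 4, column 3 must be 1.

1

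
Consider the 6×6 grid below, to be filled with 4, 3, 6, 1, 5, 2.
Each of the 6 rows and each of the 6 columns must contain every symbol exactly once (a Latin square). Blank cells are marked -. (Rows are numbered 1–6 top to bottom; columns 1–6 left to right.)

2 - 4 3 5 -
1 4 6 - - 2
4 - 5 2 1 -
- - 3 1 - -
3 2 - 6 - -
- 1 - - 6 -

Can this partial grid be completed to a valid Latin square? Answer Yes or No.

Yes

No row or column among the givens repeats a symbol, and propagating forced cells runs into no contradiction.
One valid completion exists (for instance, 2 6 4 3 5 1 / 1 4 6 5 3 2 / 4 3 5 2 1 6 / 6 5 3 1 2 4 / 3 2 1 6 4 5 / 5 1 2 4 6 3).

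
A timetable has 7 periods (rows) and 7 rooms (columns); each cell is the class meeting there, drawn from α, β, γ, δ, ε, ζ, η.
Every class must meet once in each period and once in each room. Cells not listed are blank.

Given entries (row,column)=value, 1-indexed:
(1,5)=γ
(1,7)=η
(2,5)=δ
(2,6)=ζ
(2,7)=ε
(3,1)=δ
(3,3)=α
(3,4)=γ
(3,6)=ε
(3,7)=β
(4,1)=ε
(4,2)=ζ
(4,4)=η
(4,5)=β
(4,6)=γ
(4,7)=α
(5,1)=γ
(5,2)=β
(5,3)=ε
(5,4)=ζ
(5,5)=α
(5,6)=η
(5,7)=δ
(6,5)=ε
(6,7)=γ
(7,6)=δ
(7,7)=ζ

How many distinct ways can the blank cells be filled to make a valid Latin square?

6

Period 1, room 1: eliminating its period and room leaves {α, β, ζ}.
Period 1, room 2: eliminating its period and room leaves {α, δ, ε}.
Period 1, room 3: eliminating its period and room leaves {β, δ, ζ}.
Period 1, room 4: eliminating its period and room leaves {α, β, δ, ε}.
Period 1, room 6: eliminating its period and room leaves {α, β}.
Period 2, room 1: eliminating its period and room leaves {α, β, η}.
Period 2, room 2: eliminating its period and room leaves {α, γ, η}.
Period 2, room 3: eliminating its period and room leaves {β, γ, η}.
Period 2, room 4: eliminating its period and room leaves {α, β}.
Period 3, room 2: eliminating its period and room leaves {η}.
Period 3, room 5: eliminating its period and room leaves {ζ, η}.
Period 4, room 3: eliminating its period and room leaves {δ}.
Period 6, room 1: eliminating its period and room leaves {α, β, ζ, η}.
Period 6, room 2: eliminating its period and room leaves {α, δ, η}.
Period 6, room 3: eliminating its period and room leaves {β, δ, ζ, η}.
Period 6, room 4: eliminating its period and room leaves {α, β, δ}.
Period 6, room 6: eliminating its period and room leaves {α, β}.
Period 7, room 1: eliminating its period and room leaves {α, β, η}.
Period 7, room 2: eliminating its period and room leaves {α, γ, ε, η}.
Period 7, room 3: eliminating its period and room leaves {β, γ, η}.
Period 7, room 4: eliminating its period and room leaves {α, β, ε}.
Period 7, room 5: eliminating its period and room leaves {η}.
Enumerating the assignments across these blanks that avoid any period or room repeat gives 6 completions.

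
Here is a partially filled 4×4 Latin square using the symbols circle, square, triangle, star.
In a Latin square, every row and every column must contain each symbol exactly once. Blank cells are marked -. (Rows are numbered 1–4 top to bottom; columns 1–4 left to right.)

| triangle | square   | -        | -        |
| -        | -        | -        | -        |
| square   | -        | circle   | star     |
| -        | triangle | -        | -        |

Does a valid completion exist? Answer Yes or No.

No

Row 3, column 2: row 3 together with column 2 already contain {circle, square, triangle, star} — every symbol — so nothing can go there. The grid has no valid completion.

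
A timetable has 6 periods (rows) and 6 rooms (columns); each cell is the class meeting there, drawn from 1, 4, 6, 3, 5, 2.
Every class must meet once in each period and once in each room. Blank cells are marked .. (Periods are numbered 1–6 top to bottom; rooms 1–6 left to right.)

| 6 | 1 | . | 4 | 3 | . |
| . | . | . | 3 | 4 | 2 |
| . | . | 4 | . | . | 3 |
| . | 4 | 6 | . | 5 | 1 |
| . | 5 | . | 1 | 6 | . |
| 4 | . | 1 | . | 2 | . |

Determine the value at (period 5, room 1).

Period 1, room 6: period 1 has {1, 4, 6, 3} and room 6 has {1, 3, 2}, leaving only 5.
Period 1, room 3: period 1 has {1, 4, 6, 3, 5} and room 3 has {1, 4, 6}, leaving only 2.
Period 2, room 2: period 2 has {4, 3, 2} and room 2 has {1, 4, 5}, leaving only 6.
Period 2, room 3: period 2 has {4, 6, 3, 2} and room 3 has {1, 4, 6, 2}, leaving only 5.
Period 2, room 1: period 2 has {4, 6, 3, 5, 2} and room 1 has {4, 6}, leaving only 1.
Period 3, room 2: period 3 has {4, 3} and room 2 has {1, 4, 6, 5}, leaving only 2.
Period 3, room 1: period 3 has {4, 3, 2} and room 1 has {1, 4, 6}, leaving only 5.
Period 3, room 4: period 3 has {4, 3, 5, 2} and room 4 has {1, 4, 3}, leaving only 6.
Period 3, room 5: period 3 has {4, 6, 3, 5, 2} and room 5 has {4, 6, 3, 5, 2}, leaving only 1.
Period 4, room 4: period 4 has {1, 4, 6, 5} and room 4 has {1, 4, 6, 3}, leaving only 2.
Period 4, room 1: period 4 has {1, 4, 6, 5, 2} and room 1 has {1, 4, 6, 5}, leaving only 3.
Period 5 already has {1, 6, 5} and room 1 already has {1, 4, 6, 3, 5}, so period 5, room 1 must be 2.

2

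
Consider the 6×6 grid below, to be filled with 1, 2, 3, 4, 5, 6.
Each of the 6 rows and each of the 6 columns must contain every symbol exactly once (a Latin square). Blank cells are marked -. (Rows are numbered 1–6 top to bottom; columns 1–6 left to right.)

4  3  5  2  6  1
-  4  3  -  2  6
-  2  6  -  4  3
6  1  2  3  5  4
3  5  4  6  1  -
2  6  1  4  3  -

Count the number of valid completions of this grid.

2

Row 2, column 1: eliminating its row and column leaves {1, 5}.
Row 2, column 4: eliminating its row and column leaves {1, 5}.
Row 3, column 1: eliminating its row and column leaves {1, 5}.
Row 3, column 4: eliminating its row and column leaves {1, 5}.
Row 5, column 6: eliminating its row and column leaves {2}.
Row 6, column 6: eliminating its row and column leaves {5}.
Enumerating the assignments across these blanks that avoid any row or column repeat gives 2 completions.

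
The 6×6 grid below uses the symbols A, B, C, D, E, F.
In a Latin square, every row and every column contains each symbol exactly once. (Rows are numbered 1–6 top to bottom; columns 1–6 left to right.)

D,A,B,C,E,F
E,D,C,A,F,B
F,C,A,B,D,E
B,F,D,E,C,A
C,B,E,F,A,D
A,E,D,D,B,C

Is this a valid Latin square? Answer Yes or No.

Column 3 contains D twice (at rows 4 and 6), so it is not a permutation.

No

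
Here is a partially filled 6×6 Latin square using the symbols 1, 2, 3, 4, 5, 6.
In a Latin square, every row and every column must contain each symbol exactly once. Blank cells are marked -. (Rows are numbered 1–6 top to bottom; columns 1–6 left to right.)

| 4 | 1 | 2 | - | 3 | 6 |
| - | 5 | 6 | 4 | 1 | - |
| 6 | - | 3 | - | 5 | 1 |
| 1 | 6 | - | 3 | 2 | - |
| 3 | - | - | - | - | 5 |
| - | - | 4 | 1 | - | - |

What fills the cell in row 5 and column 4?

Row 1, column 4: row 1 has {1, 2, 3, 4, 6} and column 4 has {1, 3, 4}, leaving only 5.
Row 2, column 1: row 2 has {1, 4, 5, 6} and column 1 has {1, 3, 4, 6}, leaving only 2.
Row 2, column 6: row 2 has {1, 2, 4, 5, 6} and column 6 has {1, 5, 6}, leaving only 3.
Row 3, column 4: row 3 has {1, 3, 5, 6} and column 4 has {1, 3, 4, 5}, leaving only 2.
Row 5 already has {3, 5} and column 4 already has {1, 2, 3, 4, 5}, so row 5, column 4 must be 6.

6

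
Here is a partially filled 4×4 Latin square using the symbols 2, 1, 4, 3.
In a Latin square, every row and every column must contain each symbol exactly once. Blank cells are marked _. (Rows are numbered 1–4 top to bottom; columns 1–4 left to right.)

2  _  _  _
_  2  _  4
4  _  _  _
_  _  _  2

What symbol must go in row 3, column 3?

2

Row 3, column 3 is narrowed to {2, 1, 3}.
If it were 1, then row 4, column 3 would be left with no valid symbol.
If it were 3, then row 4, column 3 would be left with no valid symbol.
So row 3, column 3 must be 2.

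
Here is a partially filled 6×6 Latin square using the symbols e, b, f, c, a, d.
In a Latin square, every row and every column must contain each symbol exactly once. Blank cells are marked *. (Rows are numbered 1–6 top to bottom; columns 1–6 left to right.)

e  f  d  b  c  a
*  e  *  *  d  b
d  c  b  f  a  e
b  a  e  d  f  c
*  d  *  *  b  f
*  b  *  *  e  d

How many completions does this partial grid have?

4

Row 2, column 1: eliminating its row and column leaves {f, c, a}.
Row 2, column 3: eliminating its row and column leaves {f, c, a}.
Row 2, column 4: eliminating its row and column leaves {c, a}.
Row 5, column 1: eliminating its row and column leaves {c, a}.
Row 5, column 3: eliminating its row and column leaves {c, a}.
Row 5, column 4: eliminating its row and column leaves {e, c, a}.
Row 6, column 1: eliminating its row and column leaves {f, c, a}.
Row 6, column 3: eliminating its row and column leaves {f, c, a}.
Row 6, column 4: eliminating its row and column leaves {c, a}.
Enumerating the assignments across these blanks that avoid any row or column repeat gives 4 completions.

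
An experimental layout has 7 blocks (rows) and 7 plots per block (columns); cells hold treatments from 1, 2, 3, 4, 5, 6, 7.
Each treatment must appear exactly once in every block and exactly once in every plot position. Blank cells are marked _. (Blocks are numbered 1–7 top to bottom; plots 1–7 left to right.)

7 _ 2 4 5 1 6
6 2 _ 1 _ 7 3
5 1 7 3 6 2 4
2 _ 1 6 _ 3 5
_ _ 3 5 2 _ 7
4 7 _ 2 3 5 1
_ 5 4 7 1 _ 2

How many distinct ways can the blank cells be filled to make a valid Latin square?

Block 1, plot 2: eliminating its block and plot leaves {3}.
Block 2, plot 3: eliminating its block and plot leaves {5}.
Block 2, plot 5: eliminating its block and plot leaves {4}.
Block 4, plot 2: eliminating its block and plot leaves {4}.
Block 4, plot 5: eliminating its block and plot leaves {4, 7}.
Block 5, plot 1: eliminating its block and plot leaves {1}.
Block 5, plot 2: eliminating its block and plot leaves {4, 6}.
Block 5, plot 6: eliminating its block and plot leaves {4, 6}.
Block 6, plot 3: eliminating its block and plot leaves {6}.
Block 7, plot 1: eliminating its block and plot leaves {3}.
Block 7, plot 6: eliminating its block and plot leaves {6}.
Only one assignment across all blanks avoids any block or plot repeat, giving 1 completion.

1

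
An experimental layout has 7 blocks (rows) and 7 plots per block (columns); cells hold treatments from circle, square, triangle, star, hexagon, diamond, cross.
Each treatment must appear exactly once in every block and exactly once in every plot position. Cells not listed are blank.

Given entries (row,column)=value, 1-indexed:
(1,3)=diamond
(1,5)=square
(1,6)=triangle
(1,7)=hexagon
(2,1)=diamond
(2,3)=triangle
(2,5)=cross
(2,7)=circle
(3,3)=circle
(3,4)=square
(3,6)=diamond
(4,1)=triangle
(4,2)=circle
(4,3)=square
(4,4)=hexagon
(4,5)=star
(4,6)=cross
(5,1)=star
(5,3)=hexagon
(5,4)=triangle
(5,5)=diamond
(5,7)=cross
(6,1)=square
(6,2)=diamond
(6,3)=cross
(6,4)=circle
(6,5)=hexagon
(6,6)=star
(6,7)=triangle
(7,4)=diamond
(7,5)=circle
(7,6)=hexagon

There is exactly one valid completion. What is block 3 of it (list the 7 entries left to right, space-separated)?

hexagon cross circle square triangle diamond star

Block 3, plot 5: block 3 has {circle, square, diamond} and plot 5 has {circle, square, star, hexagon, diamond, cross}, leaving only triangle.
Block 3, plot 7: block 3 has {circle, square, triangle, diamond} and plot 7 has {circle, triangle, hexagon, cross}, leaving only star.
Block 2, plot 4: block 2 has {circle, triangle, diamond, cross} and plot 4 has {circle, square, triangle, hexagon, diamond}, leaving only star.
Block 1, plot 4: block 1 has {square, triangle, hexagon, diamond} and plot 4 has {circle, square, triangle, star, hexagon, diamond}, leaving only cross.
Block 1, plot 1: block 1 has {square, triangle, hexagon, diamond, cross} and plot 1 has {square, triangle, star, diamond}, leaving only circle.
Block 1, plot 2: block 1 has {circle, square, triangle, hexagon, diamond, cross} and plot 2 has {circle, diamond}, leaving only star.
Block 2, plot 6: block 2 has {circle, triangle, star, diamond, cross} and plot 6 has {triangle, star, hexagon, diamond, cross}, leaving only square.
Block 2, plot 2: block 2 has {circle, square, triangle, star, diamond, cross} and plot 2 has {circle, star, diamond}, leaving only hexagon.
Block 3, plot 2: block 3 has {circle, square, triangle, star, diamond} and plot 2 has {circle, star, hexagon, diamond}, leaving only cross.
Block 3, plot 1: block 3 has {circle, square, triangle, star, diamond, cross} and plot 1 has {circle, square, triangle, star, diamond}, leaving only hexagon.
So block 3 reads: hexagon cross circle square triangle diamond star.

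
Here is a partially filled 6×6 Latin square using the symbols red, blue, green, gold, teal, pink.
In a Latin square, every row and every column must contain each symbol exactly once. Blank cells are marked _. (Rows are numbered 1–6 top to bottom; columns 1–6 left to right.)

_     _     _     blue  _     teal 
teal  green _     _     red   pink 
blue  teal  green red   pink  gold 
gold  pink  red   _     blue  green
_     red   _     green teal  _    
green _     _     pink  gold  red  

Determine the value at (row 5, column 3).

Row 1, column 2: row 1 has {blue, teal} and column 2 has {red, green, teal, pink}, leaving only gold.
Row 1, column 3: row 1 has {blue, gold, teal} and column 3 has {red, green}, leaving only pink.
Row 1, column 1: row 1 has {blue, gold, teal, pink} and column 1 has {blue, green, gold, teal}, leaving only red.
Row 1, column 5: row 1 has {red, blue, gold, teal, pink} and column 5 has {red, blue, gold, teal, pink}, leaving only green.
Row 2, column 4: row 2 has {red, green, teal, pink} and column 4 has {red, blue, green, pink}, leaving only gold.
Row 2, column 3: row 2 has {red, green, gold, teal, pink} and column 3 has {red, green, pink}, leaving only blue.
Row 5 already has {red, green, teal} and column 3 already has {red, blue, green, pink}, so row 5, column 3 must be gold.

gold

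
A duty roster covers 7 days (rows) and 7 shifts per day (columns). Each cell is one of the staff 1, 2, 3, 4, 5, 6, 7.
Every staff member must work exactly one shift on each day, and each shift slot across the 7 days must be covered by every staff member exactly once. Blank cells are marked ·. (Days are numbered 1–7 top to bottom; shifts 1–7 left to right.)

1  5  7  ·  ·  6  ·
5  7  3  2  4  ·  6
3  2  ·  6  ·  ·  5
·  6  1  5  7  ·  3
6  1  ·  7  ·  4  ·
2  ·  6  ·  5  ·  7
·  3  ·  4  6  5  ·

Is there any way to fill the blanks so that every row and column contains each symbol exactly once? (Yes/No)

No day or shift among the givens repeats a symbol, and propagating forced cells runs into no contradiction.
One valid completion exists (for instance, 1 5 7 3 2 6 4 / 5 7 3 2 4 1 6 / 3 2 4 6 1 7 5 / 4 6 1 5 7 2 3 / 6 1 5 7 3 4 2 / 2 4 6 1 5 3 7 / 7 3 2 4 6 5 1).

Yes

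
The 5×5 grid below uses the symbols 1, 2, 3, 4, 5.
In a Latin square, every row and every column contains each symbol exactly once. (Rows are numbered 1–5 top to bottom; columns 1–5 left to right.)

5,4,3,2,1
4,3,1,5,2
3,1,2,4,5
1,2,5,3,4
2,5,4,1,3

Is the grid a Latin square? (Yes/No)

Yes

Each row is a permutation of the 5 symbols, and so is each column.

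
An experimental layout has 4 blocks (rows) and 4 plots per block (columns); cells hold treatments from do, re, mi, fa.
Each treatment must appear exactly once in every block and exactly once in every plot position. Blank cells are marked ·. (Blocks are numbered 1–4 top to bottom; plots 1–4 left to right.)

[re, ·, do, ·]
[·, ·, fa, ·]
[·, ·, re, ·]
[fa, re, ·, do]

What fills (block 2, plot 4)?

Block 4, plot 3: block 4 has {do, re, fa} and plot 3 has {do, re, fa}, leaving only mi.
Block 2, plot 4 is narrowed to {re, mi}.
If it were mi, then block 3, plot 4 would be left with no valid symbol.
So block 2, plot 4 must be re.

re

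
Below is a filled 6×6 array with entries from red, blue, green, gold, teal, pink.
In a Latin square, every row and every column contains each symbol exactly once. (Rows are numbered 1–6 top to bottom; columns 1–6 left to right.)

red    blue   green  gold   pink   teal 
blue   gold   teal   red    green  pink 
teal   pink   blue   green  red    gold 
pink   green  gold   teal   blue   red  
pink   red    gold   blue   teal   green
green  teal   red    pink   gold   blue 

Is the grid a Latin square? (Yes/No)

No

Every row is a permutation, but column 1 contains pink twice (at rows 4 and 5).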